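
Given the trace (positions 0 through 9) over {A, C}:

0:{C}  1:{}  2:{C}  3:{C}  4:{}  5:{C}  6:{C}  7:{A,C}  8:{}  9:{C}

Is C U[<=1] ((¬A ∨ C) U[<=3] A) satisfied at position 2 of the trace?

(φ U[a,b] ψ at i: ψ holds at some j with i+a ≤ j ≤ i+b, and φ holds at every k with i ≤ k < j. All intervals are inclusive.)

Need some j in [2,3] with ((¬A ∨ C) U[<=3] A), and C at every k in [2,j-1].
  j=2: ((¬A ∨ C) U[<=3] A) — fails.
  j=3: ((¬A ∨ C) U[<=3] A) — fails.
No j in the window works → until fails.

False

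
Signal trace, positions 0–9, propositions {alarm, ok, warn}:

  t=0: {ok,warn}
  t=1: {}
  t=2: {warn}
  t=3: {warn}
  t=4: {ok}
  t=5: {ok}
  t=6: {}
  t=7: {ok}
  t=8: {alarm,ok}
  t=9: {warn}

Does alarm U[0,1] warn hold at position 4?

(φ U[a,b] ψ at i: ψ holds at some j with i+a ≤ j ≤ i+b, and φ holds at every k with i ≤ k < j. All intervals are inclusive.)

Does not hold

Need some j in [4,5] with warn, and alarm at every k in [4,j-1].
  j=4: warn false.
  j=5: warn false.
No j in the window works → until fails.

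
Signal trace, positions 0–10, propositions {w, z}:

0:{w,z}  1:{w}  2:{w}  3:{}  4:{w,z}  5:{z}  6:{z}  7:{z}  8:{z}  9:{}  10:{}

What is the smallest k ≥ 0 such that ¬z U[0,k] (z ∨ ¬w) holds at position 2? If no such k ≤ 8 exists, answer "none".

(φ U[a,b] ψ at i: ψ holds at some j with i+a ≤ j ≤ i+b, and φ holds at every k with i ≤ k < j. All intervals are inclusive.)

Need earliest j ≥ 2 with (z ∨ ¬w), and ¬z at every k in [2,j-1].
  j=2: rhs fails.
  j=3: rhs holds; lhs holds on [2,2]. k = 1.

1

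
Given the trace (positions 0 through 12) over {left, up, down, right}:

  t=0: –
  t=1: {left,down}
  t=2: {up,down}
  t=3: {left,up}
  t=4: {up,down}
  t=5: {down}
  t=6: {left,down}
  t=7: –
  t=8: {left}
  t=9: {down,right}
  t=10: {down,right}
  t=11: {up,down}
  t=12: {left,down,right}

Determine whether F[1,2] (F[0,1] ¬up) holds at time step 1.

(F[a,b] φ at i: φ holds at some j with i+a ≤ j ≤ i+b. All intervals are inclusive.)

Check F[0,1] ¬up at each j in [2,3]:
  j=2: fails (none in [2,3])
  j=3: fails (none in [3,4])
No position in the window satisfies it → formula fails.

False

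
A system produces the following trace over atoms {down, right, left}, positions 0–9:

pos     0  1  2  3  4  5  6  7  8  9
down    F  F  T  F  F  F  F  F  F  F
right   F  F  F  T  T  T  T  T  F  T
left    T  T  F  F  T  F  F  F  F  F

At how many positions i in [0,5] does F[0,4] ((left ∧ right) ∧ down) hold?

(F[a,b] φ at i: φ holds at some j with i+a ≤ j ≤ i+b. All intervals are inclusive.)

Evaluate at each i in [0,5]:
  i=0: ✗ (none in [0,4])
  i=1: ✗ (none in [1,5])
  i=2: ✗ (none in [2,6])
  i=3: ✗ (none in [3,7])
  i=4: ✗ (none in [4,8])
  i=5: ✗ (none in [5,9])
Positions where it holds: {} → 0.

0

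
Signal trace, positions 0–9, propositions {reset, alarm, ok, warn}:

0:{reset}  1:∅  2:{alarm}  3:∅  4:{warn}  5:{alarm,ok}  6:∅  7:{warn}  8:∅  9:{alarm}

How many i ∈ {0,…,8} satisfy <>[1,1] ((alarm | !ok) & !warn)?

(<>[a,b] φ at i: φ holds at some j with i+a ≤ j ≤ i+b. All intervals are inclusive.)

7

Evaluate at each i in [0,8]:
  i=0: ✓ (witness j=1)
  i=1: ✓ (witness j=2)
  i=2: ✓ (witness j=3)
  i=3: ✗ (none in [4,4])
  i=4: ✓ (witness j=5)
  i=5: ✓ (witness j=6)
  i=6: ✗ (none in [7,7])
  i=7: ✓ (witness j=8)
  i=8: ✓ (witness j=9)
Positions where it holds: {0, 1, 2, 4, 5, 7, 8} → 7.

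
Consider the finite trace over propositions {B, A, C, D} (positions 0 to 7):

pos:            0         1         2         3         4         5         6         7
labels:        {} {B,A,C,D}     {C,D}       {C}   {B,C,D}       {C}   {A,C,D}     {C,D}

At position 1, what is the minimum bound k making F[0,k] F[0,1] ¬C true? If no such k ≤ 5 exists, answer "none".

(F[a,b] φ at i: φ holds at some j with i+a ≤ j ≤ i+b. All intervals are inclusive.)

Scan j = 1,2,… for F[0,1] ¬C:
  j=1: fails
  j=2: fails
  j=3: fails
  j=4: fails
  j=5: fails
  j=6: fails
No j in [1,6] satisfies it → none.

none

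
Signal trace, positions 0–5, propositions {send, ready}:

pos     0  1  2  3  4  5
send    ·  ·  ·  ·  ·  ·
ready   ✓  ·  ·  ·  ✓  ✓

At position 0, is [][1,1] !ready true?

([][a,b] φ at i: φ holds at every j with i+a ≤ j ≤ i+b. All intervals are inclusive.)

True

Check !ready at every j in [1,1]:
  j=1: true
All positions satisfy it → formula holds.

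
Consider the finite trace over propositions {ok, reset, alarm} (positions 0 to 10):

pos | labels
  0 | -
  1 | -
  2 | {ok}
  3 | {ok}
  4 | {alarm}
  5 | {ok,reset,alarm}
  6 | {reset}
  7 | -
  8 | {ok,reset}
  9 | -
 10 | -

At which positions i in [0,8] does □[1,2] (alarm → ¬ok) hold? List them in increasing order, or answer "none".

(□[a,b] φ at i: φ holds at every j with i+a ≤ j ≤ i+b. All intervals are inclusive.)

Evaluate at each i in [0,8]:
  i=0: ✓ (all of [1,2])
  i=1: ✓ (all of [2,3])
  i=2: ✓ (all of [3,4])
  i=3: ✗ (fails at j=5)
  i=4: ✗ (fails at j=5)
  i=5: ✓ (all of [6,7])
  i=6: ✓ (all of [7,8])
  i=7: ✓ (all of [8,9])
  i=8: ✓ (all of [9,10])

0, 1, 2, 5, 6, 7, 8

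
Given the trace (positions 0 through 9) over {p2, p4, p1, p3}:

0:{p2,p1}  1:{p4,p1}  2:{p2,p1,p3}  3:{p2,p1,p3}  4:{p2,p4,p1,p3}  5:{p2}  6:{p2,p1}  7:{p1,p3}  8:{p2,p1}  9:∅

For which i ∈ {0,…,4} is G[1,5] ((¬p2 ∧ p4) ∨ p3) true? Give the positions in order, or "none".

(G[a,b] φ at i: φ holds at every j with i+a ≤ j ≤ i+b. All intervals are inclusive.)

Evaluate at each i in [0,4]:
  i=0: ✗ (fails at j=5)
  i=1: ✗ (fails at j=5)
  i=2: ✗ (fails at j=5)
  i=3: ✗ (fails at j=5)
  i=4: ✗ (fails at j=5)

none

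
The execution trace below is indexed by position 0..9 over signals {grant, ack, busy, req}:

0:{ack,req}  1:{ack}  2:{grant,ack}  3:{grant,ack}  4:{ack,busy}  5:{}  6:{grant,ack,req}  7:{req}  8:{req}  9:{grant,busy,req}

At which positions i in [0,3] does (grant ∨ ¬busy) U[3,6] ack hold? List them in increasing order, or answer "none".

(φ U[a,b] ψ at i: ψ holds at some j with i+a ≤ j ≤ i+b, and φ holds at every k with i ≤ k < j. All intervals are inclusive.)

Evaluate at each i in [0,3]:
  i=0: ✓ (rhs at j=3; lhs holds on [0,2])
  i=1: ✓ (rhs at j=4; lhs holds on [1,3])
  i=2: ✗ (lhs fails at k=4 before rhs at j=6)
  i=3: ✗ (lhs fails at k=4 before rhs at j=6)

0, 1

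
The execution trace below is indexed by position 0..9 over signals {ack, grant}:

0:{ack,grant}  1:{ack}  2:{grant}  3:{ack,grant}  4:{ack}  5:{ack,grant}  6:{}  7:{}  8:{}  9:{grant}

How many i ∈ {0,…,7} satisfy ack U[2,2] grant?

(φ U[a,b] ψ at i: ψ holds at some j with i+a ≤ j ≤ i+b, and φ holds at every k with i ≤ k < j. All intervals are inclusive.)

2

Evaluate at each i in [0,7]:
  i=0: ✓ (rhs at j=2; lhs holds on [0,1])
  i=1: ✗ (lhs fails at k=2 before rhs at j=3)
  i=2: ✗ (no rhs in [4,4])
  i=3: ✓ (rhs at j=5; lhs holds on [3,4])
  i=4: ✗ (no rhs in [6,6])
  i=5: ✗ (no rhs in [7,7])
  i=6: ✗ (no rhs in [8,8])
  i=7: ✗ (lhs fails at k=7 before rhs at j=9)
Positions where it holds: {0, 3} → 2.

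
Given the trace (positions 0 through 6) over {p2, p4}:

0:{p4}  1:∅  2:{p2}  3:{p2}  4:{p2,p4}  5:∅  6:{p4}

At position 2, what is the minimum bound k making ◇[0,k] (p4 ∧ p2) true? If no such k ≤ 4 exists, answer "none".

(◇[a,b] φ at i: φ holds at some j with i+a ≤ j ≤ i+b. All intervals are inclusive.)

2

Scan j = 2,3,… for (p4 ∧ p2):
  j=2: fails
  j=3: fails
  j=4: holds
First hit at j=4, so smallest k = 4-2 = 2.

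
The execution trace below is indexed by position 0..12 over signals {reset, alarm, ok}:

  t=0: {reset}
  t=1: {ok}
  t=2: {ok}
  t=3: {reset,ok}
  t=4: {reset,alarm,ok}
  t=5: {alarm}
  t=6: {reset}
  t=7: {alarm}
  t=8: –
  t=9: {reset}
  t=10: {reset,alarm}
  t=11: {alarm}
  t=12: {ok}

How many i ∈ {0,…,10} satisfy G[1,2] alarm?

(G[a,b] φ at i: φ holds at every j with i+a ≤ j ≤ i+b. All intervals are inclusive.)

Evaluate at each i in [0,10]:
  i=0: ✗ (fails at j=1)
  i=1: ✗ (fails at j=2)
  i=2: ✗ (fails at j=3)
  i=3: ✓ (all of [4,5])
  i=4: ✗ (fails at j=6)
  i=5: ✗ (fails at j=6)
  i=6: ✗ (fails at j=8)
  i=7: ✗ (fails at j=8)
  i=8: ✗ (fails at j=9)
  i=9: ✓ (all of [10,11])
  i=10: ✗ (fails at j=12)
Positions where it holds: {3, 9} → 2.

2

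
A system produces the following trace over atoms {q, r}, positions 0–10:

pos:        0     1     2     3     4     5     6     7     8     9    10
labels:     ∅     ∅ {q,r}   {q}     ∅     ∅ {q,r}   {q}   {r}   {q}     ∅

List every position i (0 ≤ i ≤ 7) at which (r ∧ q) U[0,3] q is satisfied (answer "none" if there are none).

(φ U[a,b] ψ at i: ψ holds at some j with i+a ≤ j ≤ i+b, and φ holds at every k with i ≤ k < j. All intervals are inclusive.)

2, 3, 6, 7

Evaluate at each i in [0,7]:
  i=0: ✗ (lhs fails at k=0 before rhs at j=2)
  i=1: ✗ (lhs fails at k=1 before rhs at j=2)
  i=2: ✓ (rhs at j=2)
  i=3: ✓ (rhs at j=3)
  i=4: ✗ (lhs fails at k=4 before rhs at j=6)
  i=5: ✗ (lhs fails at k=5 before rhs at j=6)
  i=6: ✓ (rhs at j=6)
  i=7: ✓ (rhs at j=7)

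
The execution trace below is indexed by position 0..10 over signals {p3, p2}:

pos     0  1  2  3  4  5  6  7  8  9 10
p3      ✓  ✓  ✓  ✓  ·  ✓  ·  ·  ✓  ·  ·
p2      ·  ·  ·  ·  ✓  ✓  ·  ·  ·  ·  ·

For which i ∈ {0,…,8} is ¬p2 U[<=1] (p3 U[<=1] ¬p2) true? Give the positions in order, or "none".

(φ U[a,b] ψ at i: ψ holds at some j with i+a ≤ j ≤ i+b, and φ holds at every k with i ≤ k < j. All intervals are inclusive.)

Evaluate at each i in [0,8]:
  i=0: ✓ (rhs at j=0)
  i=1: ✓ (rhs at j=1)
  i=2: ✓ (rhs at j=2)
  i=3: ✓ (rhs at j=3)
  i=4: ✗ (lhs fails at k=4 before rhs at j=5)
  i=5: ✓ (rhs at j=5)
  i=6: ✓ (rhs at j=6)
  i=7: ✓ (rhs at j=7)
  i=8: ✓ (rhs at j=8)

0, 1, 2, 3, 5, 6, 7, 8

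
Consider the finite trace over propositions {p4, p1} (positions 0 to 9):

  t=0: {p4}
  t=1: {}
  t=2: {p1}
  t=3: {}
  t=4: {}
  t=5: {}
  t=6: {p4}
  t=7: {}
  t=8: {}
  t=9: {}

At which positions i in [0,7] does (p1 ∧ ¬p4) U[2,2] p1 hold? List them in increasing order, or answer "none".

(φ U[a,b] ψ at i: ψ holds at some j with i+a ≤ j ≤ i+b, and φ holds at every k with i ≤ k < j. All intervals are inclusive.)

Evaluate at each i in [0,7]:
  i=0: ✗ (lhs fails at k=0 before rhs at j=2)
  i=1: ✗ (no rhs in [3,3])
  i=2: ✗ (no rhs in [4,4])
  i=3: ✗ (no rhs in [5,5])
  i=4: ✗ (no rhs in [6,6])
  i=5: ✗ (no rhs in [7,7])
  i=6: ✗ (no rhs in [8,8])
  i=7: ✗ (no rhs in [9,9])

none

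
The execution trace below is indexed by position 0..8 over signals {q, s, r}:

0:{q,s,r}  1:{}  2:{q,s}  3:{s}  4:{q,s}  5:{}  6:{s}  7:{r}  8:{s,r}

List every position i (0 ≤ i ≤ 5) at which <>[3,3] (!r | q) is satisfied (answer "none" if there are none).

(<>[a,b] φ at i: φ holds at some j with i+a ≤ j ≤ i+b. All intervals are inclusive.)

Evaluate at each i in [0,5]:
  i=0: ✓ (witness j=3)
  i=1: ✓ (witness j=4)
  i=2: ✓ (witness j=5)
  i=3: ✓ (witness j=6)
  i=4: ✗ (none in [7,7])
  i=5: ✗ (none in [8,8])

0, 1, 2, 3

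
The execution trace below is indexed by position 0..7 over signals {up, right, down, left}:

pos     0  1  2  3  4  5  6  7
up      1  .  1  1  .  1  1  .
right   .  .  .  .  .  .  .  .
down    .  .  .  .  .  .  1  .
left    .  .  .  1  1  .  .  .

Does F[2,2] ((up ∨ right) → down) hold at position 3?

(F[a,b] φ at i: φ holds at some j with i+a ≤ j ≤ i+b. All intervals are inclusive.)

Check ((up ∨ right) → down) at each j in [5,5]:
  j=5: false
No position in the window satisfies it → formula fails.

Does not hold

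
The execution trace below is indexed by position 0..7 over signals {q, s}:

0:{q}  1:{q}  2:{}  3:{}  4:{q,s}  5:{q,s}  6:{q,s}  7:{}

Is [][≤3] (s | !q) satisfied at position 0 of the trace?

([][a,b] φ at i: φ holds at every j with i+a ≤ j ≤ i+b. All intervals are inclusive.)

Does not hold

Check (s | !q) at every j in [0,3]:
  j=0: false
  j=1: false
  j=2: true
  j=3: true
Fails at j=0 → formula fails.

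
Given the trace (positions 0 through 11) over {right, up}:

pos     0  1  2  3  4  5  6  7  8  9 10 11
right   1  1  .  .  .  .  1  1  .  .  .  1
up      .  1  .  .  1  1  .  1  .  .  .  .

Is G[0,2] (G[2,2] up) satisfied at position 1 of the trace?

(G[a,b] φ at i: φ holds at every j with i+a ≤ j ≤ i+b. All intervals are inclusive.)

False

Check G[2,2] up at every j in [1,3]:
  j=1: fails at 3
  j=2: holds on [4,4]
  j=3: holds on [5,5]
Fails at j=1 → formula fails.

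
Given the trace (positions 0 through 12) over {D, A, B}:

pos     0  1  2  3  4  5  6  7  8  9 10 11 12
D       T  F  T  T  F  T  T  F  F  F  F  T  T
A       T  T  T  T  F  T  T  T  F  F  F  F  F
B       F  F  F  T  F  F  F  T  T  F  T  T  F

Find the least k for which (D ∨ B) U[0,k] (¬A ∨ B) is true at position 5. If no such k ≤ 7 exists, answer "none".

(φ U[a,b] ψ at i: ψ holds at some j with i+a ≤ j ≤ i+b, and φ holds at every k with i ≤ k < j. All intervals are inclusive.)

Need earliest j ≥ 5 with (¬A ∨ B), and (D ∨ B) at every k in [5,j-1].
  j=5: rhs fails.
  j=6: rhs fails.
  j=7: rhs holds; lhs holds on [5,6]. k = 2.

2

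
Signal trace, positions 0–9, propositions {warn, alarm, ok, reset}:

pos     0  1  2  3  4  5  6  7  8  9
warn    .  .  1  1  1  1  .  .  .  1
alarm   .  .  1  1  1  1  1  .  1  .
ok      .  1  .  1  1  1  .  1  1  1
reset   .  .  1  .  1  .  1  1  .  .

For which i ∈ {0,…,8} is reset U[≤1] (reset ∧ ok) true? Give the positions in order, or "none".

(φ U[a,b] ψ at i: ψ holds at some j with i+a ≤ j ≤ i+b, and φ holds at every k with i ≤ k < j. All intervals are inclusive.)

Evaluate at each i in [0,8]:
  i=0: ✗ (no rhs in [0,1])
  i=1: ✗ (no rhs in [1,2])
  i=2: ✗ (no rhs in [2,3])
  i=3: ✗ (lhs fails at k=3 before rhs at j=4)
  i=4: ✓ (rhs at j=4)
  i=5: ✗ (no rhs in [5,6])
  i=6: ✓ (rhs at j=7; lhs holds on [6,6])
  i=7: ✓ (rhs at j=7)
  i=8: ✗ (no rhs in [8,9])

4, 6, 7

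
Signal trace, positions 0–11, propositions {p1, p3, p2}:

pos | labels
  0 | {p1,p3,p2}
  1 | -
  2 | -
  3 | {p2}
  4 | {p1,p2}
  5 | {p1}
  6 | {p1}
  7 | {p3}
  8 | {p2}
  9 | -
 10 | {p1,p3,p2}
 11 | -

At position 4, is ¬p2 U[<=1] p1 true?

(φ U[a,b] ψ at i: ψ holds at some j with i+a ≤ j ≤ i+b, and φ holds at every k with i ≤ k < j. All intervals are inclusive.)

Need some j in [4,5] with p1, and ¬p2 at every k in [4,j-1].
  j=4: p1 holds; no prefix to check → satisfied.

True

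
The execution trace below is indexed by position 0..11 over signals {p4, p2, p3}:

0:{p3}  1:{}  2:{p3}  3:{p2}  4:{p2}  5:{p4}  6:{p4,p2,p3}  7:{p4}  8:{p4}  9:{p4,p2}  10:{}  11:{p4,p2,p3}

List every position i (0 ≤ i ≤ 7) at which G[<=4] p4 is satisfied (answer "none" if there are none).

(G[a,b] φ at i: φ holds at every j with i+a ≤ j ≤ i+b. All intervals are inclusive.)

5

Evaluate at each i in [0,7]:
  i=0: ✗ (fails at j=0)
  i=1: ✗ (fails at j=1)
  i=2: ✗ (fails at j=2)
  i=3: ✗ (fails at j=3)
  i=4: ✗ (fails at j=4)
  i=5: ✓ (all of [5,9])
  i=6: ✗ (fails at j=10)
  i=7: ✗ (fails at j=10)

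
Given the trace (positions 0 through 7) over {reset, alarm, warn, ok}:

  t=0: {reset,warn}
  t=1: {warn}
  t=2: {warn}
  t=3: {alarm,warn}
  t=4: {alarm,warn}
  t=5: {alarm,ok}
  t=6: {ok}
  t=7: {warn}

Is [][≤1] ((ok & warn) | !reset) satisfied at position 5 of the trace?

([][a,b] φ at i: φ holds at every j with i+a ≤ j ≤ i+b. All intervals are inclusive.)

Yes

Check ((ok & warn) | !reset) at every j in [5,6]:
  j=5: true
  j=6: true
All positions satisfy it → formula holds.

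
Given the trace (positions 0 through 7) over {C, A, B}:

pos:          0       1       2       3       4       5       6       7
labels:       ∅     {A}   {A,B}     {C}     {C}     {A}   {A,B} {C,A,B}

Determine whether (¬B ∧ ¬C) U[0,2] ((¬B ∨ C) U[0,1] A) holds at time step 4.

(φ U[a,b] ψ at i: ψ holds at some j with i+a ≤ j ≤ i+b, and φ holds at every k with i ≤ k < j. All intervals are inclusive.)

Holds

Need some j in [4,6] with ((¬B ∨ C) U[0,1] A), and (¬B ∧ ¬C) at every k in [4,j-1].
  j=4: ((¬B ∨ C) U[0,1] A) holds; no prefix to check → satisfied.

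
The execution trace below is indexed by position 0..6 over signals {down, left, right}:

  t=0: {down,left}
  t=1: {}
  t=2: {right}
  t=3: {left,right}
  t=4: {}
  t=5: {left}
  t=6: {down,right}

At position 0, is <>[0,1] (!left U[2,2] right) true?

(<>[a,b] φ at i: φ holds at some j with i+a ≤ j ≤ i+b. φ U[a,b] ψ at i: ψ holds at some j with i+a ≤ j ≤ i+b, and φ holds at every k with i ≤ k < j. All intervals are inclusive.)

Yes

Check (!left U[2,2] right) at each j in [0,1]:
  j=0: fails
  j=1: holds
Found at j=1 → formula holds.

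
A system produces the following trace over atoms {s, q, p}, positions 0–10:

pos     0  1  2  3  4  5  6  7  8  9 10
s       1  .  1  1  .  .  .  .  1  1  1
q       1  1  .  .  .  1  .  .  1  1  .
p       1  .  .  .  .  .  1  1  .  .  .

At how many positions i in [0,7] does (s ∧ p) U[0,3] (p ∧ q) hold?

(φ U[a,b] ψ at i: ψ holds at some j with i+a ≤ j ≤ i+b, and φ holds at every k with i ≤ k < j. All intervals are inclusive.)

1

Evaluate at each i in [0,7]:
  i=0: ✓ (rhs at j=0)
  i=1: ✗ (no rhs in [1,4])
  i=2: ✗ (no rhs in [2,5])
  i=3: ✗ (no rhs in [3,6])
  i=4: ✗ (no rhs in [4,7])
  i=5: ✗ (no rhs in [5,8])
  i=6: ✗ (no rhs in [6,9])
  i=7: ✗ (no rhs in [7,10])
Positions where it holds: {0} → 1.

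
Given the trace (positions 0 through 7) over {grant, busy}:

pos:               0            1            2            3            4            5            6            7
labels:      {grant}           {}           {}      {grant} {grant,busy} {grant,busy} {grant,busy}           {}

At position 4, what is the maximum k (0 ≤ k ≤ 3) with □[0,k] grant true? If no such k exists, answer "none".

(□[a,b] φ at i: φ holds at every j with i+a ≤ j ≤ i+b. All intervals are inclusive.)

grant must hold from j=4 onward; find where it first fails.
  j=4: holds
  j=5: holds
  j=6: holds
  j=7: fails
Holds on [4,6], so largest k = 2.

2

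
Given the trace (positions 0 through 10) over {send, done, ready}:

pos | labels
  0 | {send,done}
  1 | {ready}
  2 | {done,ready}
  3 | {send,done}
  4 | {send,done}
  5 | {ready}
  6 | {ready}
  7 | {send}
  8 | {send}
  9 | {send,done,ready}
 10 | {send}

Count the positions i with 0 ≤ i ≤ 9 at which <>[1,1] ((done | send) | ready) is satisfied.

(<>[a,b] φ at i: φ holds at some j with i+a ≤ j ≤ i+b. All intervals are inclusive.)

10

Evaluate at each i in [0,9]:
  i=0: ✓ (witness j=1)
  i=1: ✓ (witness j=2)
  i=2: ✓ (witness j=3)
  i=3: ✓ (witness j=4)
  i=4: ✓ (witness j=5)
  i=5: ✓ (witness j=6)
  i=6: ✓ (witness j=7)
  i=7: ✓ (witness j=8)
  i=8: ✓ (witness j=9)
  i=9: ✓ (witness j=10)
Positions where it holds: {0, 1, 2, 3, 4, 5, 6, 7, 8, 9} → 10.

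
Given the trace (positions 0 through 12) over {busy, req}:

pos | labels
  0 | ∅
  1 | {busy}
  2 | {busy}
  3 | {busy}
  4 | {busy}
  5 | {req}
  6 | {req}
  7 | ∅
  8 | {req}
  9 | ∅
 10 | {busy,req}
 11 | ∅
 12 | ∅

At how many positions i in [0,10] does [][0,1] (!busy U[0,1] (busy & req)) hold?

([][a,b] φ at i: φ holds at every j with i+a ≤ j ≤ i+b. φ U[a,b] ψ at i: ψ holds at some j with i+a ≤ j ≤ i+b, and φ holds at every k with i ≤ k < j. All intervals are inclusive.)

Evaluate at each i in [0,10]:
  i=0: ✗ (fails at j=0)
  i=1: ✗ (fails at j=1)
  i=2: ✗ (fails at j=2)
  i=3: ✗ (fails at j=3)
  i=4: ✗ (fails at j=4)
  i=5: ✗ (fails at j=5)
  i=6: ✗ (fails at j=6)
  i=7: ✗ (fails at j=7)
  i=8: ✗ (fails at j=8)
  i=9: ✓ (all of [9,10])
  i=10: ✗ (fails at j=11)
Positions where it holds: {9} → 1.

1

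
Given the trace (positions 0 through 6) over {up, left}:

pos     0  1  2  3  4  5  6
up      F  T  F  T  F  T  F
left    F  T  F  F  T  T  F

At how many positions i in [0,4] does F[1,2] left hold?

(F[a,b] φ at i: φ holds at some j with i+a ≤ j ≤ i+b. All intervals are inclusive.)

4

Evaluate at each i in [0,4]:
  i=0: ✓ (witness j=1)
  i=1: ✗ (none in [2,3])
  i=2: ✓ (witness j=4)
  i=3: ✓ (witness j=4)
  i=4: ✓ (witness j=5)
Positions where it holds: {0, 2, 3, 4} → 4.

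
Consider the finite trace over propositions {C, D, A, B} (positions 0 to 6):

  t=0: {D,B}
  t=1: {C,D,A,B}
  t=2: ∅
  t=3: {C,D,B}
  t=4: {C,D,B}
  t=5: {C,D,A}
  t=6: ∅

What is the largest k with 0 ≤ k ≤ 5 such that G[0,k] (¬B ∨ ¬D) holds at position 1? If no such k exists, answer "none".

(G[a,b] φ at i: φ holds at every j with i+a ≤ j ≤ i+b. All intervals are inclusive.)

none

(¬B ∨ ¬D) must hold from j=1 onward; find where it first fails.
  j=1: fails → no k works.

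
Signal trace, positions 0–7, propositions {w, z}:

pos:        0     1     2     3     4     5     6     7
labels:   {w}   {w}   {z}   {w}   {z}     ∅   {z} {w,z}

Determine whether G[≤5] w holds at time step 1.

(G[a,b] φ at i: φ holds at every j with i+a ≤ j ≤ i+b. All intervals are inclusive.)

Check w at every j in [1,6]:
  j=1: true
  j=2: false
  j=3: true
  j=4: false
  j=5: false
  j=6: false
Fails at j=2 → formula fails.

Does not hold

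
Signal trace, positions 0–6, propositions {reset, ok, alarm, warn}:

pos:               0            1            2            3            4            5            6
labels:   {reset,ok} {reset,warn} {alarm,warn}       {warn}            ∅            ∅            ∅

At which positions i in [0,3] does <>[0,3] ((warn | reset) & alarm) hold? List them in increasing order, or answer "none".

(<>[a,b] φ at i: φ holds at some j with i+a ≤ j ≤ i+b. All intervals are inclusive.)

Evaluate at each i in [0,3]:
  i=0: ✓ (witness j=2)
  i=1: ✓ (witness j=2)
  i=2: ✓ (witness j=2)
  i=3: ✗ (none in [3,6])

0, 1, 2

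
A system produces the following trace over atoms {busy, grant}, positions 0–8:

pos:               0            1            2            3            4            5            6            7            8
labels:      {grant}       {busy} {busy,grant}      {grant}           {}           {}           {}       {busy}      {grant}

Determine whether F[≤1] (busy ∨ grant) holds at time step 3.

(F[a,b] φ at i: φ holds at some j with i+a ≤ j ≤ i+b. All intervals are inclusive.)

Check (busy ∨ grant) at each j in [3,4]:
  j=3: true
  j=4: false
Found at j=3 → formula holds.

True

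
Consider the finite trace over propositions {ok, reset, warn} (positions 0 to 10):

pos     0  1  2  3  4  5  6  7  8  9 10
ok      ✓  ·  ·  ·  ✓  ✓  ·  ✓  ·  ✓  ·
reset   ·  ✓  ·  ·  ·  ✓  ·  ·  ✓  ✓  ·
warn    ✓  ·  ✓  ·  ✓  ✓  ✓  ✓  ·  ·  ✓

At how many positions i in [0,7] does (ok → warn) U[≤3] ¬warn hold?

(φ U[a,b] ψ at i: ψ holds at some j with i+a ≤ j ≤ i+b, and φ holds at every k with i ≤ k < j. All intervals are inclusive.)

Evaluate at each i in [0,7]:
  i=0: ✓ (rhs at j=1; lhs holds on [0,0])
  i=1: ✓ (rhs at j=1)
  i=2: ✓ (rhs at j=3; lhs holds on [2,2])
  i=3: ✓ (rhs at j=3)
  i=4: ✗ (no rhs in [4,7])
  i=5: ✓ (rhs at j=8; lhs holds on [5,7])
  i=6: ✓ (rhs at j=8; lhs holds on [6,7])
  i=7: ✓ (rhs at j=8; lhs holds on [7,7])
Positions where it holds: {0, 1, 2, 3, 5, 6, 7} → 7.

7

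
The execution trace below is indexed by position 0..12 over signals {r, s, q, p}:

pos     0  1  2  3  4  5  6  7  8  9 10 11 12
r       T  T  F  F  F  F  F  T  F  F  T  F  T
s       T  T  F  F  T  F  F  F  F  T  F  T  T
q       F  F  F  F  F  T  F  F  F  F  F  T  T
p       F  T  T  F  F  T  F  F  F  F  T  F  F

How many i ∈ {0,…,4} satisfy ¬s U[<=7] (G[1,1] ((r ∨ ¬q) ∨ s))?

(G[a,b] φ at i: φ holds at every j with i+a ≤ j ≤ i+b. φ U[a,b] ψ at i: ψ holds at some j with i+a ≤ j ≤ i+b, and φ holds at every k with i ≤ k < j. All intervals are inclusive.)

Evaluate at each i in [0,4]:
  i=0: ✓ (rhs at j=0)
  i=1: ✓ (rhs at j=1)
  i=2: ✓ (rhs at j=2)
  i=3: ✓ (rhs at j=3)
  i=4: ✗ (lhs fails at k=4 before rhs at j=5)
Positions where it holds: {0, 1, 2, 3} → 4.

4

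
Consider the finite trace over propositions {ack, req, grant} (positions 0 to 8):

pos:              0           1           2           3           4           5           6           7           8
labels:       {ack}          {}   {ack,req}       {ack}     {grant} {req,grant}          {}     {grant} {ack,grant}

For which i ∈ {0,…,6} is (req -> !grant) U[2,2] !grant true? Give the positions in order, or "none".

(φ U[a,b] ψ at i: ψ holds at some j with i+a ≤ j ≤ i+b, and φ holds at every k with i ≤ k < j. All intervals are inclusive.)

0, 1

Evaluate at each i in [0,6]:
  i=0: ✓ (rhs at j=2; lhs holds on [0,1])
  i=1: ✓ (rhs at j=3; lhs holds on [1,2])
  i=2: ✗ (no rhs in [4,4])
  i=3: ✗ (no rhs in [5,5])
  i=4: ✗ (lhs fails at k=5 before rhs at j=6)
  i=5: ✗ (no rhs in [7,7])
  i=6: ✗ (no rhs in [8,8])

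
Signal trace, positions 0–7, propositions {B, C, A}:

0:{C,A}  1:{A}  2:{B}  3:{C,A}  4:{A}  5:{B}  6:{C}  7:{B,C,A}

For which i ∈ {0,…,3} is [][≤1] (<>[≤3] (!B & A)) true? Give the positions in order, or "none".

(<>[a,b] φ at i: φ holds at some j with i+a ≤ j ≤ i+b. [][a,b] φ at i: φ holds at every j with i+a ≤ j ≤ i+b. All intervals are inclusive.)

Evaluate at each i in [0,3]:
  i=0: ✓ (all of [0,1])
  i=1: ✓ (all of [1,2])
  i=2: ✓ (all of [2,3])
  i=3: ✓ (all of [3,4])

0, 1, 2, 3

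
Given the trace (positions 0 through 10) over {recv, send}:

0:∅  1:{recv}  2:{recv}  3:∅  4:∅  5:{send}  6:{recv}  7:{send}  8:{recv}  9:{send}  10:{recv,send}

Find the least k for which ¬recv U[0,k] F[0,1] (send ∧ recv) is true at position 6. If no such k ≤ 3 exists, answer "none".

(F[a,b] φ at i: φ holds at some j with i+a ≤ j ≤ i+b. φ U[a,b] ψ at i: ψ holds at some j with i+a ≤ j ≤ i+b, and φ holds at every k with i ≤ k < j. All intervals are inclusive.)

none

Need earliest j ≥ 6 with F[0,1] (send ∧ recv), and ¬recv at every k in [6,j-1].
  j=6: rhs fails.
  j=7: rhs fails.
  j=8: rhs fails.
  j=9: rhs holds but lhs fails at k=6.
No witness within the range → none.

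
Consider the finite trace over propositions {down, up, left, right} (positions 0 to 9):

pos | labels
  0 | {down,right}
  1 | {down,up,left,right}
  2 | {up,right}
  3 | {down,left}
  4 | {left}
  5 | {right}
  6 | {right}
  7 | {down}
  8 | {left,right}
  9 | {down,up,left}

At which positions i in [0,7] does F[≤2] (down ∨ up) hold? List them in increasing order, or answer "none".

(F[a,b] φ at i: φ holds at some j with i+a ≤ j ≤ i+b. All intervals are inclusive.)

Evaluate at each i in [0,7]:
  i=0: ✓ (witness j=0)
  i=1: ✓ (witness j=1)
  i=2: ✓ (witness j=2)
  i=3: ✓ (witness j=3)
  i=4: ✗ (none in [4,6])
  i=5: ✓ (witness j=7)
  i=6: ✓ (witness j=7)
  i=7: ✓ (witness j=7)

0, 1, 2, 3, 5, 6, 7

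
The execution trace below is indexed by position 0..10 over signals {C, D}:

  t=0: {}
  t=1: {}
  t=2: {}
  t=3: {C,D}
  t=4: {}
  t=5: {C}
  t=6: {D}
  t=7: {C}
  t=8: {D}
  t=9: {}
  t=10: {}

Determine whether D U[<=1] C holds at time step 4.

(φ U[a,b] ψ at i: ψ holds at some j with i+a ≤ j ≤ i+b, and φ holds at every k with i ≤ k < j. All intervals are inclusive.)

Need some j in [4,5] with C, and D at every k in [4,j-1].
  j=4: C false.
  j=5: C holds, but D fails at k=4 → not this j.
No j in the window works → until fails.

No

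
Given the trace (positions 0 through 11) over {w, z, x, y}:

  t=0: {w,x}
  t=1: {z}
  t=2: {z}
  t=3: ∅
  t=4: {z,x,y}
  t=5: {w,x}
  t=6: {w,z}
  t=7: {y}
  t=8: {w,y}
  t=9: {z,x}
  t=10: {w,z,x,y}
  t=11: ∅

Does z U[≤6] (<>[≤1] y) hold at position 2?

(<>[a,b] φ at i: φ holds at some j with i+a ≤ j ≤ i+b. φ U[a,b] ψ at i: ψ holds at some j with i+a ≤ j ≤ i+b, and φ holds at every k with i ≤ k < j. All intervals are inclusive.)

Holds

Need some j in [2,8] with <>[≤1] y, and z at every k in [2,j-1].
  j=2: <>[≤1] y — fails (none in [2,3]).
  j=3: <>[≤1] y holds; z holds at every k in [2,2] → satisfied.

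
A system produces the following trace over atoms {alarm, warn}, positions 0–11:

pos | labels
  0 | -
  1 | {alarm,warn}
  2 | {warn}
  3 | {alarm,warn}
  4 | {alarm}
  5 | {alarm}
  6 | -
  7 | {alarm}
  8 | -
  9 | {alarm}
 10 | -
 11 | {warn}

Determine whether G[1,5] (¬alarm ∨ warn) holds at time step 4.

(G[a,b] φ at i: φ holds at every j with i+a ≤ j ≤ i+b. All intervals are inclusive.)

Does not hold

Check (¬alarm ∨ warn) at every j in [5,9]:
  j=5: false
  j=6: true
  j=7: false
  j=8: true
  j=9: false
Fails at j=5 → formula fails.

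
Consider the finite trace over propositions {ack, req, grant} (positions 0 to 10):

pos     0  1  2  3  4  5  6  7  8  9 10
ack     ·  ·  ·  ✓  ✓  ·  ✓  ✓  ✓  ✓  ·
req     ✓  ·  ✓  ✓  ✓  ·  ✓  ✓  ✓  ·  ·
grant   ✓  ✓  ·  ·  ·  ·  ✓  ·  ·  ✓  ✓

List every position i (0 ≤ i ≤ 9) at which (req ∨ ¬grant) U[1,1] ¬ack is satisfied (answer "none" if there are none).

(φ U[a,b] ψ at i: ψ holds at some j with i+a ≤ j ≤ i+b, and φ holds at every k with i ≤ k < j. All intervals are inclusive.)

0, 4

Evaluate at each i in [0,9]:
  i=0: ✓ (rhs at j=1; lhs holds on [0,0])
  i=1: ✗ (lhs fails at k=1 before rhs at j=2)
  i=2: ✗ (no rhs in [3,3])
  i=3: ✗ (no rhs in [4,4])
  i=4: ✓ (rhs at j=5; lhs holds on [4,4])
  i=5: ✗ (no rhs in [6,6])
  i=6: ✗ (no rhs in [7,7])
  i=7: ✗ (no rhs in [8,8])
  i=8: ✗ (no rhs in [9,9])
  i=9: ✗ (lhs fails at k=9 before rhs at j=10)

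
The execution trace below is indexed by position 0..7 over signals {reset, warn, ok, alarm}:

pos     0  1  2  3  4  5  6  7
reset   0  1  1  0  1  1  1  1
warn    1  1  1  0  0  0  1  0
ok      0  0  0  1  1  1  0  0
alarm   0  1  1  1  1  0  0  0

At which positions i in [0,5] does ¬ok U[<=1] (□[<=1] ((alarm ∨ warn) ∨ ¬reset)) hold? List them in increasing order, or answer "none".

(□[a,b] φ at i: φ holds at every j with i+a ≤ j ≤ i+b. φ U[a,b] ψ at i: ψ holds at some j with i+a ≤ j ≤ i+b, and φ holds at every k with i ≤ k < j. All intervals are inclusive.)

0, 1, 2, 3

Evaluate at each i in [0,5]:
  i=0: ✓ (rhs at j=0)
  i=1: ✓ (rhs at j=1)
  i=2: ✓ (rhs at j=2)
  i=3: ✓ (rhs at j=3)
  i=4: ✗ (no rhs in [4,5])
  i=5: ✗ (no rhs in [5,6])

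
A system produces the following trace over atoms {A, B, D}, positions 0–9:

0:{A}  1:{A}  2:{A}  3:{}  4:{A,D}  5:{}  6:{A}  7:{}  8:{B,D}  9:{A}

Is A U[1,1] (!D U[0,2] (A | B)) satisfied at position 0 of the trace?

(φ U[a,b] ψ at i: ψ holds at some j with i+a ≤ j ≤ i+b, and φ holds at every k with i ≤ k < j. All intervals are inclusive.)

Holds

Need some j in [1,1] with (!D U[0,2] (A | B)), and A at every k in [0,j-1].
  j=1: (!D U[0,2] (A | B)) holds; A holds at every k in [0,0] → satisfied.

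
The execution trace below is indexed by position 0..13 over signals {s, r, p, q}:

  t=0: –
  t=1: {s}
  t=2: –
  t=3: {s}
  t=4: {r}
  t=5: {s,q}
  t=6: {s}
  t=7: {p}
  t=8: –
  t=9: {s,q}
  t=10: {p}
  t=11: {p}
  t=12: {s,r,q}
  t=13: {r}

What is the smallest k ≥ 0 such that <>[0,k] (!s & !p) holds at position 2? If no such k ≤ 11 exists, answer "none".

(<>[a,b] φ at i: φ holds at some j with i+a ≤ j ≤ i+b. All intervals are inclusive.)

Scan j = 2,3,… for (!s & !p):
  j=2: holds
First hit at j=2, so smallest k = 2-2 = 0.

0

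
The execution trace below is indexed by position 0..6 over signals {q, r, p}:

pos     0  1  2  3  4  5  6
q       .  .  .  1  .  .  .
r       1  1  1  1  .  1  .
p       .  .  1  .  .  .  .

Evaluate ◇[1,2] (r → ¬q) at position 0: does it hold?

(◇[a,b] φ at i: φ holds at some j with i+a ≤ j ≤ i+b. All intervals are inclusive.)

Holds

Check (r → ¬q) at each j in [1,2]:
  j=1: true
  j=2: true
Found at j=1 → formula holds.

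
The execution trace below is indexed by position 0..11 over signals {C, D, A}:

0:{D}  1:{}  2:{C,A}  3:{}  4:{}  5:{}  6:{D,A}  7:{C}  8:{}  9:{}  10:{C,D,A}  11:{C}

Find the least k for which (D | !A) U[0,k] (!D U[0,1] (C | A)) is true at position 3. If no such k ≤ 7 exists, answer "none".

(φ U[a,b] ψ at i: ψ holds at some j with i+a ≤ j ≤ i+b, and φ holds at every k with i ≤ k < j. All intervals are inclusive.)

2

Need earliest j ≥ 3 with (!D U[0,1] (C | A)), and (D | !A) at every k in [3,j-1].
  j=3: rhs fails.
  j=4: rhs fails.
  j=5: rhs holds; lhs holds on [3,4]. k = 2.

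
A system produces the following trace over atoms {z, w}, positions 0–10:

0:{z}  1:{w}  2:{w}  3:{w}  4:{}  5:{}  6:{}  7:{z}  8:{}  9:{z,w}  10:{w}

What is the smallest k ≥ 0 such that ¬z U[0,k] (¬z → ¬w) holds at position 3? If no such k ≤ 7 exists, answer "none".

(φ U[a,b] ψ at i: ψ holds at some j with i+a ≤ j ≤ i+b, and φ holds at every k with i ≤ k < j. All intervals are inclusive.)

1

Need earliest j ≥ 3 with (¬z → ¬w), and ¬z at every k in [3,j-1].
  j=3: rhs fails.
  j=4: rhs holds; lhs holds on [3,3]. k = 1.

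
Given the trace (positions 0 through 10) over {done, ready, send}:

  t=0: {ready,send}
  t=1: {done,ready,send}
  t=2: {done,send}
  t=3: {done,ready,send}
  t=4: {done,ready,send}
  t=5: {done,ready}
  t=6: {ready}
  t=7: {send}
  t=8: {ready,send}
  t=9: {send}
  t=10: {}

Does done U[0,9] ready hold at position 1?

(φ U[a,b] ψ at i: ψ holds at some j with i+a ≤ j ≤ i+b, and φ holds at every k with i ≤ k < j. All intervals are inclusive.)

True

Need some j in [1,10] with ready, and done at every k in [1,j-1].
  j=1: ready holds; no prefix to check → satisfied.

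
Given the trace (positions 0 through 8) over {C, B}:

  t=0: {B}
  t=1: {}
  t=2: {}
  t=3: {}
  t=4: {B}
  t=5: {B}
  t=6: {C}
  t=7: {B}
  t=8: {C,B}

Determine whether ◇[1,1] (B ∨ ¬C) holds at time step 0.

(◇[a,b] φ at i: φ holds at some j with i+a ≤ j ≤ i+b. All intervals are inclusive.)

Check (B ∨ ¬C) at each j in [1,1]:
  j=1: true
Found at j=1 → formula holds.

True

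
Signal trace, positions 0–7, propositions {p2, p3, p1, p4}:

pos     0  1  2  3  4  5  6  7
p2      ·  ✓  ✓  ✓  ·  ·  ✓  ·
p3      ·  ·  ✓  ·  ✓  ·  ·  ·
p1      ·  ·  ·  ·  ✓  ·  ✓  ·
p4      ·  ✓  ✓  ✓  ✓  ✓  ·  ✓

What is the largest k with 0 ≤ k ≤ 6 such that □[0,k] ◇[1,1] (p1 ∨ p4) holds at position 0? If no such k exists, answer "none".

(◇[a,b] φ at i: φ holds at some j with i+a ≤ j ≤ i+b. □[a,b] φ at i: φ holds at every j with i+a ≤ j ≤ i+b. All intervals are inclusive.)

◇[1,1] (p1 ∨ p4) must hold from j=0 onward; find where it first fails.
  j=0: holds
  j=1: holds
  j=2: holds
  j=3: holds
  j=4: holds
  j=5: holds
  j=6: holds
Holds through j=6; largest k = 6.

6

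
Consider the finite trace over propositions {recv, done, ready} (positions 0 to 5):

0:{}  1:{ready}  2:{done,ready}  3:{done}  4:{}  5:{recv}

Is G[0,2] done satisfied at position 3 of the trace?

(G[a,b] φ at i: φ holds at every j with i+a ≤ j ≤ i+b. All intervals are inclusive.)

Check done at every j in [3,5]:
  j=3: true
  j=4: false
  j=5: false
Fails at j=4 → formula fails.

No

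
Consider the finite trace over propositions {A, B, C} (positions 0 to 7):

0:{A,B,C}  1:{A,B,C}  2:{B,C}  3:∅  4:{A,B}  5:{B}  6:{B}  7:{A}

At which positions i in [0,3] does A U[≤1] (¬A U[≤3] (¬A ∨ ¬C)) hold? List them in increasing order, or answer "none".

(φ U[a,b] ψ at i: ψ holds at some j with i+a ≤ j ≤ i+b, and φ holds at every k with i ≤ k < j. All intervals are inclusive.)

1, 2, 3

Evaluate at each i in [0,3]:
  i=0: ✗ (no rhs in [0,1])
  i=1: ✓ (rhs at j=2; lhs holds on [1,1])
  i=2: ✓ (rhs at j=2)
  i=3: ✓ (rhs at j=3)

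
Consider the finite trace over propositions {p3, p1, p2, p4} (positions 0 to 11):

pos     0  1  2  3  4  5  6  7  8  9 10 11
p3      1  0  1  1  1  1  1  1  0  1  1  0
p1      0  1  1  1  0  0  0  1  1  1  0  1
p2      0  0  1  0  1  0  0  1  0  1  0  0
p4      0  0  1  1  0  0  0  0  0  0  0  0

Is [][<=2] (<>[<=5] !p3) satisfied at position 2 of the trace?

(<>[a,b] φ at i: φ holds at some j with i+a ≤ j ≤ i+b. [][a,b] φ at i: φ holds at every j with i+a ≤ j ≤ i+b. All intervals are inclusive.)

Check <>[<=5] !p3 at every j in [2,4]:
  j=2: fails (none in [2,7])
  j=3: holds (witness at 8)
  j=4: holds (witness at 8)
Fails at j=2 → formula fails.

False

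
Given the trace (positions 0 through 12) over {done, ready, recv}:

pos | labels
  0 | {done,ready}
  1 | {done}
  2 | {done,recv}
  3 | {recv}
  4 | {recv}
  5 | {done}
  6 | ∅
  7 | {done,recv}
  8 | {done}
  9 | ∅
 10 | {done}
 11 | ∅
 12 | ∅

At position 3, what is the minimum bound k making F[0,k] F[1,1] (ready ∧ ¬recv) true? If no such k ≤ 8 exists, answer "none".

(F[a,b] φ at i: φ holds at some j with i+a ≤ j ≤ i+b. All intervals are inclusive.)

none

Scan j = 3,4,… for F[1,1] (ready ∧ ¬recv):
  j=3: fails
  j=4: fails
  j=5: fails
  j=6: fails
  j=7: fails
  j=8: fails
  j=9: fails
  j=10: fails
  j=11: fails
No j in [3,11] satisfies it → none.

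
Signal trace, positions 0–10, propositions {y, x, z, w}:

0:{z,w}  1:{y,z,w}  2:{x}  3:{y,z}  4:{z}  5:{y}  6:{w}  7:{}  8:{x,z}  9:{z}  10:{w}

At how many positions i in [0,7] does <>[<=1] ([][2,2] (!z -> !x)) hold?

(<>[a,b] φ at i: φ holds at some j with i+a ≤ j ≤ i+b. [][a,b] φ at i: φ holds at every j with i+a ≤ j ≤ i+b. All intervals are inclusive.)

8

Evaluate at each i in [0,7]:
  i=0: ✓ (witness j=1)
  i=1: ✓ (witness j=1)
  i=2: ✓ (witness j=2)
  i=3: ✓ (witness j=3)
  i=4: ✓ (witness j=4)
  i=5: ✓ (witness j=5)
  i=6: ✓ (witness j=6)
  i=7: ✓ (witness j=7)
Positions where it holds: {0, 1, 2, 3, 4, 5, 6, 7} → 8.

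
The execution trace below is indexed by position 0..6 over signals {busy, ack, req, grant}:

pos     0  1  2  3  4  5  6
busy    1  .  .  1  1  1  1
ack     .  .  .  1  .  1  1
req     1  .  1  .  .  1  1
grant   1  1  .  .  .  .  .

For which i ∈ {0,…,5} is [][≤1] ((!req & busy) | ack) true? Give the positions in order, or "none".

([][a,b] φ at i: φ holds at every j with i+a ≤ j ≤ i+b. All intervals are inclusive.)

3, 4, 5

Evaluate at each i in [0,5]:
  i=0: ✗ (fails at j=0)
  i=1: ✗ (fails at j=1)
  i=2: ✗ (fails at j=2)
  i=3: ✓ (all of [3,4])
  i=4: ✓ (all of [4,5])
  i=5: ✓ (all of [5,6])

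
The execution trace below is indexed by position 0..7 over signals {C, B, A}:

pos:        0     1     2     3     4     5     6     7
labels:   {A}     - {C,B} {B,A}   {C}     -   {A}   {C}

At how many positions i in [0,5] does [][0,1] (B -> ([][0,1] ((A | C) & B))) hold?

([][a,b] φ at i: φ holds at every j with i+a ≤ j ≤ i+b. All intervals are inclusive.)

Evaluate at each i in [0,5]:
  i=0: ✓ (all of [0,1])
  i=1: ✓ (all of [1,2])
  i=2: ✗ (fails at j=3)
  i=3: ✗ (fails at j=3)
  i=4: ✓ (all of [4,5])
  i=5: ✓ (all of [5,6])
Positions where it holds: {0, 1, 4, 5} → 4.

4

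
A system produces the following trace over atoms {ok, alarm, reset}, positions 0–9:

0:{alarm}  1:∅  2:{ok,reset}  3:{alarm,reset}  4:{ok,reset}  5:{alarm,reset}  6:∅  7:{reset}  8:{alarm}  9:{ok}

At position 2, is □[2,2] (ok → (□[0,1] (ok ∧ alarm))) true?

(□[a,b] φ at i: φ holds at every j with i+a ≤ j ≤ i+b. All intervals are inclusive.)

False

Check (ok → (□[0,1] (ok ∧ alarm))) at every j in [4,4]:
  j=4: antecedent true; consequent fails at 4 → ✗
Fails at j=4 → formula fails.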